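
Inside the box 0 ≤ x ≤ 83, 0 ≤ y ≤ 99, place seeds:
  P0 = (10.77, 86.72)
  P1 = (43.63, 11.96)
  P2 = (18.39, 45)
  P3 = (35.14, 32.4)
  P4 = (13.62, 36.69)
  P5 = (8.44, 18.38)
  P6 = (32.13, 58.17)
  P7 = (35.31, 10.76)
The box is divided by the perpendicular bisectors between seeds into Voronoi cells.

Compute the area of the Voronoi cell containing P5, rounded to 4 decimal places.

1. box [0,83]×[0,99]: [(0, 0) (83, 0) (83, 99) (0, 99)]
2. ⊥bis P5·P0 via (9.605,52.55): [(0, 52.8775) (0, 0) (83, 0) (83, 50.0477)]  |A|=4271.3928
3. ⊥bis P5·P1 via (26.035,15.17): [(32.7108, 51.7622) (0, 52.8775) (0, 0) (23.2674, 0)]  |A|=1467.0193
4. ⊥bis P5·P2 via (13.415,31.69): [(28.0508, 26.2194) (0, 36.7042) (0, 0) (23.2674, 0)]  |A|=819.8216
5. ⊥bis P5·P3 via (21.79,25.39): [(26.3242, 16.755) (19.7192, 29.3336) (0, 36.7042) (0, 0) (23.2674, 0)]  |A|=777.7062
6. ⊥bis P5·P4 via (11.03,27.535): [(26.3242, 16.755) (22.3445, 24.3341) (0, 30.6554) (0, 0) (23.2674, 0)]  |A|=670.5089
7. ⊥bis P5·P6 via (20.285,38.275): [(26.3242, 16.755) (22.3445, 24.3341) (0, 30.6554) (0, 0) (23.2674, 0)]  |A|=670.5089
8. ⊥bis P5·P7 via (21.875,14.57): [(23.8376, 21.4905) (22.3445, 24.3341) (0, 30.6554) (0, 0) (17.7431, 0)]  |A|=583.0799
9. canonical 5-gon: [(23.8376, 21.4905) (22.3445, 24.3341) (0, 30.6554) (0, 0) (17.7431, 0)]
10. shoelace: 583.0799

Area of P5's cell: 583.0799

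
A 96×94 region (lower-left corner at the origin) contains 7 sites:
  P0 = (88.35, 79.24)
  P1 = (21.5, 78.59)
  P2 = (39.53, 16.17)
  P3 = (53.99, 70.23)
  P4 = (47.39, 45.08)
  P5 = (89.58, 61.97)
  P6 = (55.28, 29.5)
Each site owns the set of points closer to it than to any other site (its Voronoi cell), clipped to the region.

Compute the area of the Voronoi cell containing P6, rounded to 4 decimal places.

1. box [0,96]×[0,94]: [(0, 0) (96, 0) (96, 94) (0, 94)]
2. ⊥bis P6·P0 via (71.815,54.37): [(0, 0) (96, 0) (96, 38.2904) (12.2082, 94) (0, 94)]  |A|=6689.9979
3. ⊥bis P6·P1 via (38.39,54.045): [(0, 27.6279) (0, 0) (96, 0) (96, 38.2904) (55.0553, 65.5128)]  |A|=4689.0412
4. ⊥bis P6·P2 via (47.405,22.835): [(27.3943, 46.4786) (66.7314, 0) (96, 0) (96, 38.2904) (55.0553, 65.5128)]  |A|=2759.8277
5. ⊥bis P6·P3 via (54.635,49.865): [(31.2387, 49.124) (27.3943, 46.4786) (66.7314, 0) (96, 0) (96, 38.2904) (77.5016, 50.5892)]  |A|=2398.1791
6. ⊥bis P6·P4 via (51.335,37.29): [(40.0205, 31.5601) (66.7314, 0) (96, 0) (96, 38.2904) (77.5426, 50.562)]  |A|=1939.1903
7. ⊥bis P6·P5 via (72.43,45.735): [(70.998, 47.2477) (40.0205, 31.5601) (66.7314, 0) (96, 0) (96, 20.8366)]  |A|=1650.2574
8. canonical 5-gon: [(70.998, 47.2477) (40.0205, 31.5601) (66.7314, 0) (96, 0) (96, 20.8366)]
9. shoelace: 1650.2574

Area of P6's cell: 1650.2574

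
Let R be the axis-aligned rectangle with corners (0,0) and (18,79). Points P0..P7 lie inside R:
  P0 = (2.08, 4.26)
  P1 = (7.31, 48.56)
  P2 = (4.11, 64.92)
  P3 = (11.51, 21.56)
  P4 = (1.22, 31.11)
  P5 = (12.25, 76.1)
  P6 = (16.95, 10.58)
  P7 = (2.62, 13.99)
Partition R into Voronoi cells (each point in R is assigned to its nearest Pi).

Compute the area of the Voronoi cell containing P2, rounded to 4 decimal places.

1. box [0,18]×[0,79]: [(0, 0) (18, 0) (18, 79) (0, 79)]
2. ⊥bis P2·P0 via (3.095,34.59): [(0, 34.6936) (18, 34.0912) (18, 79) (0, 79)]  |A|=802.937
3. ⊥bis P2·P1 via (5.71,56.74): [(0, 55.6231) (18, 59.1439) (18, 79) (0, 79)]  |A|=389.0966
4. ⊥bis P2·P3 via (7.81,43.24): [(0, 55.6231) (18, 59.1439) (18, 79) (0, 79)]  |A|=389.0966
5. ⊥bis P2·P4 via (2.665,48.015): [(0, 55.6231) (18, 59.1439) (18, 79) (0, 79)]  |A|=389.0966
6. ⊥bis P2·P5 via (8.18,70.51): [(0, 76.4657) (0, 55.6231) (18, 59.1439) (18, 63.3602)]  |A|=225.5301
7. ⊥bis P2·P6 via (10.53,37.75): [(0, 76.4657) (0, 55.6231) (18, 59.1439) (18, 63.3602)]  |A|=225.5301
8. ⊥bis P2·P7 via (3.365,39.455): [(0, 76.4657) (0, 55.6231) (18, 59.1439) (18, 63.3602)]  |A|=225.5301
9. canonical 4-gon: [(0, 76.4657) (0, 55.6231) (18, 59.1439) (18, 63.3602)]
10. shoelace: 225.5301

Area of P2's cell: 225.5301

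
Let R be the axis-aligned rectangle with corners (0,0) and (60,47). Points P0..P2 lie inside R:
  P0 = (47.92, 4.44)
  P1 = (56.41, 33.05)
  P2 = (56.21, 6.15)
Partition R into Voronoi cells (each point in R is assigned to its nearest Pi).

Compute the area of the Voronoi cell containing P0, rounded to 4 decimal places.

Area of P0's cell: 1362.6420

1. box [0,60]×[0,47]: [(0, 0) (60, 0) (60, 47) (0, 47)]
2. ⊥bis P0·P1 via (52.165,18.745): [(0, 34.2249) (0, 0) (60, 0) (60, 16.42)]  |A|=1519.347
3. ⊥bis P0·P2 via (52.065,5.295): [(49.1032, 19.6536) (0, 34.2249) (0, 0) (53.1572, 0)]  |A|=1362.642
4. canonical 4-gon: [(49.1032, 19.6536) (0, 34.2249) (0, 0) (53.1572, 0)]
5. shoelace: 1362.642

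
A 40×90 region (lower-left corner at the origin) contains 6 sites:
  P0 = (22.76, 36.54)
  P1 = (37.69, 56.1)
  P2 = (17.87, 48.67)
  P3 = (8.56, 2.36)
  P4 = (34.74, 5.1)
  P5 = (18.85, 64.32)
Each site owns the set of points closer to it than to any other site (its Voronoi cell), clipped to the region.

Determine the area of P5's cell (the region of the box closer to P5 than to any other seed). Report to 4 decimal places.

1. box [0,40]×[0,90]: [(0, 0) (40, 0) (40, 90) (0, 90)]
2. ⊥bis P5·P0 via (20.805,50.43): [(0, 47.5017) (40, 53.1317) (40, 90) (0, 90)]  |A|=1587.3321
3. ⊥bis P5·P1 via (28.27,60.21): [(0, 47.5017) (24.2122, 50.9096) (40, 87.0948) (40, 90) (0, 90)]  |A|=1319.2298
4. ⊥bis P5·P2 via (18.36,56.495): [(0, 57.6447) (26.4287, 55.9897) (40, 87.0948) (40, 90) (0, 90)]  |A|=1127.4727
5. ⊥bis P5·P3 via (13.705,33.34): [(0, 57.6447) (26.4287, 55.9897) (40, 87.0948) (40, 90) (0, 90)]  |A|=1127.4727
6. ⊥bis P5·P4 via (26.795,34.71): [(0, 57.6447) (26.4287, 55.9897) (40, 87.0948) (40, 90) (0, 90)]  |A|=1127.4727
7. canonical 5-gon: [(0, 57.6447) (26.4287, 55.9897) (40, 87.0948) (40, 90) (0, 90)]
8. shoelace: 1127.4727

Area of P5's cell: 1127.4727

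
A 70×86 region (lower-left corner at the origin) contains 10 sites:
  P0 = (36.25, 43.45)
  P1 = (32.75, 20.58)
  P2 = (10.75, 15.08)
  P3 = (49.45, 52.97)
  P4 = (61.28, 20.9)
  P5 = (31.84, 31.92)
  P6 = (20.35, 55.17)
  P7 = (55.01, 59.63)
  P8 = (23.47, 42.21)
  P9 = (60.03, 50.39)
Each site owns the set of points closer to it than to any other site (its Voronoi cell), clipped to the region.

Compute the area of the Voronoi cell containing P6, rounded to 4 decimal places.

1. box [0,70]×[0,86]: [(0, 0) (70, 0) (70, 86) (0, 86)]
2. ⊥bis P6·P0 via (28.3,49.31): [(0, 10.9167) (55.3445, 86) (0, 86)]  |A|=2077.7233
3. ⊥bis P6·P1 via (26.55,37.875): [(0, 28.3572) (17.4725, 34.6209) (55.3445, 86) (0, 86)]  |A|=1925.3579
4. ⊥bis P6·P2 via (15.55,35.125): [(0, 38.8486) (17.5, 34.6581) (55.3445, 86) (0, 86)]  |A|=1833.3192
5. ⊥bis P6·P3 via (34.9,54.07): [(0, 38.8486) (17.5, 34.6581) (35.2533, 58.7432) (37.314, 86) (0, 86)]  |A|=1587.5927
6. ⊥bis P6·P4 via (40.815,38.035): [(0, 38.8486) (17.5, 34.6581) (35.2533, 58.7432) (37.314, 86) (0, 86)]  |A|=1587.5927
7. ⊥bis P6·P5 via (26.095,43.545): [(0, 38.8486) (11.1764, 36.1723) (22.8791, 41.9557) (35.2533, 58.7432) (37.314, 86) (0, 86)]  |A|=1560.4463
8. ⊥bis P6·P7 via (37.68,57.4): [(0, 38.8486) (11.1764, 36.1723) (22.8791, 41.9557) (35.2533, 58.7432) (36.0874, 69.7764) (33.9998, 86) (0, 86)]  |A|=1533.5625
9. ⊥bis P6·P8 via (21.91,48.69): [(0, 43.4154) (29.1229, 50.4264) (35.2533, 58.7432) (36.0874, 69.7764) (33.9998, 86) (0, 86)]  |A|=1331.8838
10. ⊥bis P6·P9 via (40.19,52.78): [(0, 43.4154) (29.1229, 50.4264) (35.2533, 58.7432) (36.0874, 69.7764) (33.9998, 86) (0, 86)]  |A|=1331.8838
11. canonical 6-gon: [(0, 43.4154) (29.1229, 50.4264) (35.2533, 58.7432) (36.0874, 69.7764) (33.9998, 86) (0, 86)]
12. shoelace: 1331.8838

Area of P6's cell: 1331.8838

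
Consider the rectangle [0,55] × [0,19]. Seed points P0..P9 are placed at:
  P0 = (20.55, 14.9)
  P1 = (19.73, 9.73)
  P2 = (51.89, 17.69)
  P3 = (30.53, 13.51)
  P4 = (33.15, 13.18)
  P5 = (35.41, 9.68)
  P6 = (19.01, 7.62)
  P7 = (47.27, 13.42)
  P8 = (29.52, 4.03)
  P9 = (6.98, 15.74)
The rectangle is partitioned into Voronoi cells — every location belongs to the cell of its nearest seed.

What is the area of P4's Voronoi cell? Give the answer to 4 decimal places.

1. box [0,55]×[0,19]: [(0, 0) (55, 0) (55, 19) (0, 19)]
2. ⊥bis P4·P0 via (26.85,14.04): [(24.9334, 0) (55, 0) (55, 19) (27.5271, 19)]  |A|=546.6252
3. ⊥bis P4·P1 via (26.44,11.455): [(26.4773, 11.3099) (29.3848, 0) (55, 0) (55, 19) (27.5271, 19)]  |A|=521.4528
4. ⊥bis P4·P2 via (42.52,15.435): [(26.4773, 11.3099) (29.3848, 0) (46.2346, 0) (41.662, 19) (27.5271, 19)]  |A|=311.471
5. ⊥bis P4·P3 via (31.84,13.345): [(30.1591, 0) (46.2346, 0) (41.662, 19) (32.5523, 19)]  |A|=239.2598
6. ⊥bis P4·P5 via (34.28,11.43): [(31.3614, 9.5454) (42.246, 16.5737) (41.662, 19) (32.5523, 19)]  |A|=58.3208
7. ⊥bis P4·P6 via (26.08,10.4): [(31.3614, 9.5454) (42.246, 16.5737) (41.662, 19) (32.5523, 19)]  |A|=58.3208
8. ⊥bis P4·P7 via (40.21,13.3): [(31.3614, 9.5454) (40.1771, 15.2378) (40.1131, 19) (32.5523, 19)]  |A|=52.5073
9. ⊥bis P4·P8 via (31.335,8.605): [(31.3614, 9.5454) (40.1771, 15.2378) (40.1131, 19) (32.5523, 19)]  |A|=52.5073
10. ⊥bis P4·P9 via (20.065,14.46): [(31.3614, 9.5454) (40.1771, 15.2378) (40.1131, 19) (32.5523, 19)]  |A|=52.5073
11. canonical 4-gon: [(31.3614, 9.5454) (40.1771, 15.2378) (40.1131, 19) (32.5523, 19)]
12. shoelace: 52.5073

Area of P4's cell: 52.5073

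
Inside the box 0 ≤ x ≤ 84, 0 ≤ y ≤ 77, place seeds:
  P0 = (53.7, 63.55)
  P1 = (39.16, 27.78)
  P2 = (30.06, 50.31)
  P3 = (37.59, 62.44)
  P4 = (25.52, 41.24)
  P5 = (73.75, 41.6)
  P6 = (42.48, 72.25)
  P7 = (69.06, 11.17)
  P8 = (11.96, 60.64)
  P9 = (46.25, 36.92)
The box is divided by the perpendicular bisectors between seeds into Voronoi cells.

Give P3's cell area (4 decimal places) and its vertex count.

1. box [0,84]×[0,77]: [(0, 0) (84, 0) (84, 77) (0, 77)]
2. ⊥bis P3·P0 via (45.645,62.995): [(0, 0) (49.9854, 0) (44.68, 77) (0, 77)]  |A|=3644.6208
3. ⊥bis P3·P1 via (38.375,45.11): [(0, 43.3717) (46.8508, 45.4939) (44.68, 77) (0, 77)]  |A|=1491.6028
4. ⊥bis P3·P2 via (33.825,56.375): [(46.6497, 48.4138) (44.68, 77) (0.6004, 77)]  |A|=630.0354
5. ⊥bis P3·P4 via (31.555,51.84): [(46.6497, 48.4138) (44.68, 77) (0.6004, 77)]  |A|=630.0354
6. ⊥bis P3·P5 via (55.67,52.02): [(46.6497, 48.4138) (44.68, 77) (0.6004, 77)]  |A|=630.0354
7. ⊥bis P3·P6 via (40.035,67.345): [(46.6497, 48.4138) (45.5341, 64.6038) (20.6658, 77) (0.6004, 77)]  |A|=481.1929
8. ⊥bis P3·P7 via (53.325,36.805): [(46.6497, 48.4138) (45.5341, 64.6038) (20.6658, 77) (0.6004, 77)]  |A|=481.1929
9. ⊥bis P3·P8 via (24.775,61.54): [(24.7417, 62.0137) (46.6497, 48.4138) (45.5341, 64.6038) (23.7989, 75.4382)]  |A|=310.5454
10. ⊥bis P3·P9 via (41.92,49.68): [(24.7417, 62.0137) (43.6592, 50.2702) (46.4564, 51.2194) (45.5341, 64.6038) (23.7989, 75.4382)]  |A|=306.5297
11. canonical 5-gon: [(24.7417, 62.0137) (43.6592, 50.2702) (46.4564, 51.2194) (45.5341, 64.6038) (23.7989, 75.4382)]
12. shoelace: 306.5297

Area of P3's cell: 306.5297 (5 vertices)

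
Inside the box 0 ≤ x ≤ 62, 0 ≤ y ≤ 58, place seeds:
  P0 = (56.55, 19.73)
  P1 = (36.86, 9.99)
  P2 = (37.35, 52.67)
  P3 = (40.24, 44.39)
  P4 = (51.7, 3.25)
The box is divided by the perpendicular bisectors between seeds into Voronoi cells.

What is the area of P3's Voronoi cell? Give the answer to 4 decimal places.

1. box [0,62]×[0,58]: [(0, 0) (62, 0) (62, 58) (0, 58)]
2. ⊥bis P3·P0 via (48.395,32.06): [(0, 0.0518) (62, 41.0583) (62, 58) (0, 58)]  |A|=2321.5879
3. ⊥bis P3·P1 via (38.55,27.19): [(0, 30.9778) (40.7108, 26.9777) (62, 41.0583) (62, 58) (0, 58)]  |A|=1692.0778
4. ⊥bis P3·P2 via (38.795,48.53): [(0, 34.9892) (0, 30.9778) (40.7108, 26.9777) (62, 41.0583) (62, 56.6293)]  |A|=936.2532
5. ⊥bis P3·P4 via (45.97,23.82): [(0, 34.9892) (0, 30.9778) (40.7108, 26.9777) (62, 41.0583) (62, 56.6293)]  |A|=936.2532
6. canonical 5-gon: [(0, 34.9892) (0, 30.9778) (40.7108, 26.9777) (62, 41.0583) (62, 56.6293)]
7. shoelace: 936.2532

Area of P3's cell: 936.2532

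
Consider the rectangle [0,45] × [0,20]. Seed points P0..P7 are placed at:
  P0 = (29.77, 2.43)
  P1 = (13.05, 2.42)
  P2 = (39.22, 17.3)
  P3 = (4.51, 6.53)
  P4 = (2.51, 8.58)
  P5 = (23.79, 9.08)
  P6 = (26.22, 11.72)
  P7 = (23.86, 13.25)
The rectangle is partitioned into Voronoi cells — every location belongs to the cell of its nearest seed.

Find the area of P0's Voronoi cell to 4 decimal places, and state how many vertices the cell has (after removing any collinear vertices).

1. box [0,45]×[0,20]: [(0, 0) (45, 0) (45, 20) (0, 20)]
2. ⊥bis P0·P1 via (21.41,2.425): [(21.4115, 0) (45, 0) (45, 20) (21.3995, 20)]  |A|=471.8906
3. ⊥bis P0·P2 via (34.495,9.865): [(21.4006, 18.1866) (21.4115, 0) (45, 0) (45, 3.189)]  |A|=252.1271
4. ⊥bis P0·P3 via (17.14,4.48): [(21.4006, 18.1866) (21.4115, 0) (45, 0) (45, 3.189)]  |A|=252.1271
5. ⊥bis P0·P4 via (16.14,5.505): [(21.4006, 18.1866) (21.4115, 0) (45, 0) (45, 3.189)]  |A|=252.1271
6. ⊥bis P0·P5 via (26.78,5.755): [(32.6526, 11.0359) (21.4109, 0.9268) (21.4115, 0) (45, 0) (45, 3.189)]  |A|=155.0607
7. ⊥bis P0·P6 via (27.995,7.075): [(34.7958, 9.6738) (28.4348, 7.2431) (21.4109, 0.9268) (21.4115, 0) (45, 0) (45, 3.189)]  |A|=148.1236
8. ⊥bis P0·P7 via (26.815,7.84): [(34.7958, 9.6738) (28.4348, 7.2431) (21.4109, 0.9268) (21.4115, 0) (45, 0) (45, 3.189)]  |A|=148.1236
9. canonical 6-gon: [(34.7958, 9.6738) (28.4348, 7.2431) (21.4109, 0.9268) (21.4115, 0) (45, 0) (45, 3.189)]
10. shoelace: 148.1236

Area of P0's cell: 148.1236 (6 vertices)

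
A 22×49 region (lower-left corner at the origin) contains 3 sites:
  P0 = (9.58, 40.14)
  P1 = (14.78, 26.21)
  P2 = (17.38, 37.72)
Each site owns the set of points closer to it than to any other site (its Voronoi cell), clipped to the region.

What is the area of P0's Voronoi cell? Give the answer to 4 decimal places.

1. box [0,22]×[0,49]: [(0, 0) (22, 0) (22, 49) (0, 49)]
2. ⊥bis P0·P1 via (12.18,33.175): [(0, 28.6283) (22, 36.8408) (22, 49) (0, 49)]  |A|=357.8407
3. ⊥bis P0·P2 via (13.48,38.93): [(0, 28.6283) (11.6309, 32.97) (16.6043, 49) (0, 49)]  |A|=251.5538
4. canonical 4-gon: [(0, 28.6283) (11.6309, 32.97) (16.6043, 49) (0, 49)]
5. shoelace: 251.5538

Area of P0's cell: 251.5538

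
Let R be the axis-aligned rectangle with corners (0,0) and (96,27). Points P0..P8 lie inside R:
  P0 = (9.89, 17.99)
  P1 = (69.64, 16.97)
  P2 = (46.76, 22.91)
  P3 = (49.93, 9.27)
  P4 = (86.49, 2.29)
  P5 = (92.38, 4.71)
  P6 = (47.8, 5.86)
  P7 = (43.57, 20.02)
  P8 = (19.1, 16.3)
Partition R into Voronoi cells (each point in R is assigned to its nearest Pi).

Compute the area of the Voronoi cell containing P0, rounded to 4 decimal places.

1. box [0,96]×[0,27]: [(0, 0) (96, 0) (96, 27) (0, 27)]
2. ⊥bis P0·P1 via (39.765,17.48): [(0, 0) (39.4666, 0) (39.9275, 27) (0, 27)]  |A|=1071.8205
3. ⊥bis P0·P2 via (28.325,20.45): [(0, 0) (31.0539, 0) (27.451, 27) (0, 27)]  |A|=789.8154
4. ⊥bis P0·P3 via (29.91,13.63): [(0, 0) (26.9416, 0) (29.4915, 11.7084) (27.451, 27) (0, 27)]  |A|=765.7415
5. ⊥bis P0·P4 via (48.19,10.14): [(0, 0) (26.9416, 0) (29.4915, 11.7084) (27.451, 27) (0, 27)]  |A|=765.7415
6. ⊥bis P0·P5 via (51.135,11.35): [(0, 0) (26.9416, 0) (29.4915, 11.7084) (27.451, 27) (0, 27)]  |A|=765.7415
7. ⊥bis P0·P6 via (28.845,11.925): [(0, 0) (25.0294, 0) (29.2808, 13.2871) (27.451, 27) (0, 27)]  |A|=749.7912
8. ⊥bis P0·P7 via (26.73,19.005): [(0, 0) (25.0294, 0) (27.4243, 7.485) (26.2481, 27) (0, 27)]  |A|=720.0171
9. ⊥bis P0·P8 via (14.495,17.145): [(0, 0) (11.349, 0) (16.3034, 27) (0, 27)]  |A|=373.3062
10. canonical 4-gon: [(0, 0) (11.349, 0) (16.3034, 27) (0, 27)]
11. shoelace: 373.3062

Area of P0's cell: 373.3062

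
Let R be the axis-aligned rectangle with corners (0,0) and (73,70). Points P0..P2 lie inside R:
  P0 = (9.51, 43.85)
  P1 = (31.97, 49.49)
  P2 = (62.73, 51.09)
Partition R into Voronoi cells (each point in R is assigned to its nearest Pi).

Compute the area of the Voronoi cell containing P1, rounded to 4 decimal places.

Area of P1's cell: 1713.2380

1. box [0,73]×[0,70]: [(0, 0) (73, 0) (73, 70) (0, 70)]
2. ⊥bis P1·P0 via (20.74,46.67): [(32.4594, 0) (73, 0) (73, 70) (14.8815, 70)]  |A|=3453.0657
3. ⊥bis P1·P2 via (47.35,50.29): [(32.4594, 0) (49.9659, 0) (46.3248, 70) (14.8815, 70)]  |A|=1713.238
4. canonical 4-gon: [(32.4594, 0) (49.9659, 0) (46.3248, 70) (14.8815, 70)]
5. shoelace: 1713.238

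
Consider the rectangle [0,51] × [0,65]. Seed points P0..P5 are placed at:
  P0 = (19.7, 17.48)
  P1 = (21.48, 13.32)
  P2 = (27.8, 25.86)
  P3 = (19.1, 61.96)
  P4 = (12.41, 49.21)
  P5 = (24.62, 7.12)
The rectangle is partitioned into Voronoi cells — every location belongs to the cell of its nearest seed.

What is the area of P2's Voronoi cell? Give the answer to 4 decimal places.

Area of P2's cell: 955.7977

1. box [0,51]×[0,65]: [(0, 0) (51, 0) (51, 65) (0, 65)]
2. ⊥bis P2·P0 via (23.75,21.67): [(0, 44.6264) (46.1691, 0) (51, 0) (51, 65) (0, 65)]  |A|=2284.8189
3. ⊥bis P2·P1 via (24.64,19.59): [(0, 44.6264) (27.2767, 18.2611) (51, 6.3049) (51, 65) (0, 65)]  |A|=2165.9235
4. ⊥bis P2·P3 via (23.45,43.91): [(5.2732, 39.5294) (27.2767, 18.2611) (51, 6.3049) (51, 50.5495)]  |A|=1132.3191
5. ⊥bis P2·P4 via (20.105,37.535): [(33.4243, 46.3138) (12.5133, 32.5313) (27.2767, 18.2611) (51, 6.3049) (51, 50.5495)]  |A|=1009.2565
6. ⊥bis P2·P5 via (26.21,16.49): [(33.4243, 46.3138) (12.5133, 32.5313) (27.2767, 18.2611) (33.1163, 15.3181) (51, 12.2834) (51, 50.5495)]  |A|=955.7977
7. canonical 6-gon: [(33.4243, 46.3138) (12.5133, 32.5313) (27.2767, 18.2611) (33.1163, 15.3181) (51, 12.2834) (51, 50.5495)]
8. shoelace: 955.7977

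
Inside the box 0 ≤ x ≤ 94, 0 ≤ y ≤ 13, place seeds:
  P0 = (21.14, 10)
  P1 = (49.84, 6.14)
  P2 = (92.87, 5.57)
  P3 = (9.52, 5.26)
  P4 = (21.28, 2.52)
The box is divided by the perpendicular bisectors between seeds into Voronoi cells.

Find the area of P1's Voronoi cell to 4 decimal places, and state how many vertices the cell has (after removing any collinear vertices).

1. box [0,94]×[0,13]: [(0, 0) (94, 0) (94, 13) (0, 13)]
2. ⊥bis P1·P0 via (35.49,8.07): [(34.4046, 0) (94, 0) (94, 13) (36.1531, 13)]  |A|=763.375
3. ⊥bis P1·P2 via (71.355,5.855): [(34.4046, 0) (71.2774, 0) (71.4496, 13) (36.1531, 13)]  |A|=469.1011
4. ⊥bis P1·P3 via (29.68,5.7): [(34.4046, 0) (71.2774, 0) (71.4496, 13) (36.1531, 13)]  |A|=469.1011
5. ⊥bis P1·P4 via (35.56,4.33): [(35.282, 6.5234) (36.1088, 0) (71.2774, 0) (71.4496, 13) (36.1531, 13)]  |A|=463.5425
6. canonical 5-gon: [(35.282, 6.5234) (36.1088, 0) (71.2774, 0) (71.4496, 13) (36.1531, 13)]
7. shoelace: 463.5425

Area of P1's cell: 463.5425 (5 vertices)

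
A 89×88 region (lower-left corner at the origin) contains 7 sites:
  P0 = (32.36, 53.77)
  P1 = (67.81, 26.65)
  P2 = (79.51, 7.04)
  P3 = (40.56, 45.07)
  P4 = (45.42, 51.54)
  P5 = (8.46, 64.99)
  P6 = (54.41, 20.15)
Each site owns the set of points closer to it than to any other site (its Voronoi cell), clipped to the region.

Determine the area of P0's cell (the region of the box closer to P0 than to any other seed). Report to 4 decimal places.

Area of P0's cell: 1010.5538

1. box [0,89]×[0,88]: [(0, 0) (89, 0) (89, 88) (0, 88)]
2. ⊥bis P0·P1 via (50.085,40.21): [(0, 0) (19.3235, 0) (86.6454, 88) (0, 88)]  |A|=4662.6299
3. ⊥bis P0·P2 via (55.935,30.405): [(0, 0) (19.3235, 0) (86.6454, 88) (0, 88)]  |A|=4662.6299
4. ⊥bis P0·P3 via (36.46,49.42): [(0, 15.0554) (77.3924, 88) (0, 88)]  |A|=2822.6802
5. ⊥bis P0·P4 via (38.89,52.655): [(0, 15.0554) (38.6978, 51.5292) (44.9252, 88) (0, 88)]  |A|=2230.6258
6. ⊥bis P0·P5 via (20.41,59.38): [(0, 15.9042) (0, 15.0554) (38.6978, 51.5292) (44.9252, 88) (33.8458, 88)]  |A|=1010.5538
7. ⊥bis P0·P6 via (43.385,36.96): [(0, 15.9042) (0, 15.0554) (38.6978, 51.5292) (44.9252, 88) (33.8458, 88)]  |A|=1010.5538
8. canonical 5-gon: [(0, 15.9042) (0, 15.0554) (38.6978, 51.5292) (44.9252, 88) (33.8458, 88)]
9. shoelace: 1010.5538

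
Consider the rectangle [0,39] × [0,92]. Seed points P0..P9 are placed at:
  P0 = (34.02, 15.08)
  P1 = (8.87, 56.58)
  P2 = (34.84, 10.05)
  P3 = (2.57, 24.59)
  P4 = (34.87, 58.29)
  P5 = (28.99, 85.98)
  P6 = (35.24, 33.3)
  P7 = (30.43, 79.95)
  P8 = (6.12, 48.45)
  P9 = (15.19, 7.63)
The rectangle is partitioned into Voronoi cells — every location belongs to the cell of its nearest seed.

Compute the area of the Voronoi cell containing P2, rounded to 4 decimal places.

Area of P2's cell: 165.6761

1. box [0,39]×[0,92]: [(0, 0) (39, 0) (39, 92) (0, 92)]
2. ⊥bis P2·P0 via (34.43,12.565): [(0, 6.9522) (0, 0) (39, 0) (39, 13.31)]  |A|=395.1123
3. ⊥bis P2·P1 via (21.855,33.315): [(0, 6.9522) (0, 0) (39, 0) (39, 13.31)]  |A|=395.1123
4. ⊥bis P2·P3 via (18.705,17.32): [(15.1461, 9.4213) (10.9011, 0) (39, 0) (39, 13.31)]  |A|=291.1123
5. ⊥bis P2·P4 via (34.855,34.17): [(15.1461, 9.4213) (10.9011, 0) (39, 0) (39, 13.31)]  |A|=291.1123
6. ⊥bis P2·P5 via (31.915,48.015): [(15.1461, 9.4213) (10.9011, 0) (39, 0) (39, 13.31)]  |A|=291.1123
7. ⊥bis P2·P6 via (35.04,21.675): [(15.1461, 9.4213) (10.9011, 0) (39, 0) (39, 13.31)]  |A|=291.1123
8. ⊥bis P2·P7 via (32.635,45): [(15.1461, 9.4213) (10.9011, 0) (39, 0) (39, 13.31)]  |A|=291.1123
9. ⊥bis P2·P8 via (20.48,29.25): [(15.1461, 9.4213) (10.9011, 0) (39, 0) (39, 13.31)]  |A|=291.1123
10. ⊥bis P2·P9 via (25.015,8.84): [(24.7506, 10.987) (26.1037, 0) (39, 0) (39, 13.31)]  |A|=165.6761
11. canonical 4-gon: [(24.7506, 10.987) (26.1037, 0) (39, 0) (39, 13.31)]
12. shoelace: 165.6761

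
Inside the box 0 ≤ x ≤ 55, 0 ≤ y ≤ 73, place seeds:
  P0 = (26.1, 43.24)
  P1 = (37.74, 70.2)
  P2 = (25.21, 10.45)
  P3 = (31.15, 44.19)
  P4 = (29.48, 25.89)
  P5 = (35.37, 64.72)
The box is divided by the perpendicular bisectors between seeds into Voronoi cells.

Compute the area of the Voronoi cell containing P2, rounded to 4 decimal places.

1. box [0,55]×[0,73]: [(0, 0) (55, 0) (55, 73) (0, 73)]
2. ⊥bis P2·P0 via (25.655,26.845): [(0, 27.5413) (0, 0) (55, 0) (55, 26.0485)]  |A|=1473.7207
3. ⊥bis P2·P1 via (31.475,40.325): [(0, 27.5413) (0, 0) (55, 0) (55, 26.0485)]  |A|=1473.7207
4. ⊥bis P2·P3 via (28.18,27.32): [(31.8301, 26.6774) (0, 27.5413) (0, 0) (55, 0) (55, 22.5983)]  |A|=1433.75
5. ⊥bis P2·P4 via (27.345,18.17): [(0, 25.7324) (0, 0) (55, 0) (55, 10.5219)]  |A|=996.9924
6. ⊥bis P2·P5 via (30.29,37.585): [(0, 25.7324) (0, 0) (55, 0) (55, 10.5219)]  |A|=996.9924
7. canonical 4-gon: [(0, 25.7324) (0, 0) (55, 0) (55, 10.5219)]
8. shoelace: 996.9924

Area of P2's cell: 996.9924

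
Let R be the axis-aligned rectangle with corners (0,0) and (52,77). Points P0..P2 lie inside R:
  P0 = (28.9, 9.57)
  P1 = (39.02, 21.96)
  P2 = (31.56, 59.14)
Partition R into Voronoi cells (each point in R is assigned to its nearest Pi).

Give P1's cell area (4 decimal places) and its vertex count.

Area of P1's cell: 903.2843 (3 vertices)

1. box [0,52]×[0,77]: [(0, 0) (52, 0) (52, 77) (0, 77)]
2. ⊥bis P1·P0 via (33.96,15.765): [(0, 43.5031) (52, 1.0301) (52, 77) (0, 77)]  |A|=2846.1352
3. ⊥bis P1·P2 via (35.29,40.55): [(9.862, 35.448) (52, 1.0301) (52, 43.9028)]  |A|=903.2843
4. canonical 3-gon: [(9.862, 35.448) (52, 1.0301) (52, 43.9028)]
5. shoelace: 903.2843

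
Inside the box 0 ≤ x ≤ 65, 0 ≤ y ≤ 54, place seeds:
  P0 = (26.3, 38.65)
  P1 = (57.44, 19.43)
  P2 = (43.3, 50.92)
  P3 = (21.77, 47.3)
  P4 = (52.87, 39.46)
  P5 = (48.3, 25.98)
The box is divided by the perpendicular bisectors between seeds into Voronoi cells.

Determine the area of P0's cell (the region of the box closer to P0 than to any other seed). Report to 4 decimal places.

1. box [0,65]×[0,54]: [(0, 0) (65, 0) (65, 54) (0, 54)]
2. ⊥bis P0·P1 via (41.87,29.04): [(0, 0) (23.9461, 0) (57.2756, 54) (0, 54)]  |A|=2192.9879
3. ⊥bis P0·P2 via (34.8,44.785): [(0, 0) (23.9461, 0) (43.8494, 32.2471) (28.1489, 54) (0, 54)]  |A|=1876.1924
4. ⊥bis P0·P3 via (24.035,42.975): [(0, 30.3879) (0, 0) (23.9461, 0) (43.8494, 32.2471) (32.7952, 47.5627)]  |A|=1398.4091
5. ⊥bis P0·P4 via (39.585,39.055): [(0, 30.3879) (0, 0) (23.9461, 0) (39.9835, 25.9835) (39.6136, 38.1157) (32.7952, 47.5627)]  |A|=1373.7995
6. ⊥bis P0·P5 via (37.3,32.315): [(0, 30.3879) (0, 0) (18.6895, 0) (39.6653, 36.422) (39.6136, 38.1157) (32.7952, 47.5627)]  |A|=1190.2333
7. canonical 6-gon: [(0, 30.3879) (0, 0) (18.6895, 0) (39.6653, 36.422) (39.6136, 38.1157) (32.7952, 47.5627)]
8. shoelace: 1190.2333

Area of P0's cell: 1190.2333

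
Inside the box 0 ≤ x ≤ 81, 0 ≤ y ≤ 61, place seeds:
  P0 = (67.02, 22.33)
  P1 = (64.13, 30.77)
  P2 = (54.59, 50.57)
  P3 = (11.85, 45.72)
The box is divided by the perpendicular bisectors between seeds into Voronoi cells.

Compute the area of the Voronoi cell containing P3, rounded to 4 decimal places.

1. box [0,81]×[0,61]: [(0, 0) (81, 0) (81, 61) (0, 61)]
2. ⊥bis P3·P0 via (39.435,34.025): [(0, 0) (25.0097, 0) (50.8714, 61) (0, 61)]  |A|=2314.3725
3. ⊥bis P3·P1 via (37.99,38.245): [(0, 0) (25.0097, 0) (31.2884, 14.8097) (44.497, 61) (0, 61)]  |A|=2167.1557
4. ⊥bis P3·P2 via (33.22,48.145): [(0, 0) (25.0097, 0) (31.2884, 14.8097) (35.3794, 29.1157) (31.7613, 61) (0, 61)]  |A|=1964.1202
5. canonical 6-gon: [(0, 0) (25.0097, 0) (31.2884, 14.8097) (35.3794, 29.1157) (31.7613, 61) (0, 61)]
6. shoelace: 1964.1202

Area of P3's cell: 1964.1202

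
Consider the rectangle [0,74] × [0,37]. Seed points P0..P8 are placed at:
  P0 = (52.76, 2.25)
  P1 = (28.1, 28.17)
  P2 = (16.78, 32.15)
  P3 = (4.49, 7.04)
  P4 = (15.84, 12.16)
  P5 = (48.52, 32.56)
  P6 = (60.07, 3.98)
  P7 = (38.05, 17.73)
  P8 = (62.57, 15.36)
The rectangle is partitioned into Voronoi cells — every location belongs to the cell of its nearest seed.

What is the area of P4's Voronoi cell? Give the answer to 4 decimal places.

Area of P4's cell: 395.3779

1. box [0,74]×[0,37]: [(0, 0) (74, 0) (74, 37) (0, 37)]
2. ⊥bis P4·P0 via (34.3,7.205): [(0, 0) (32.366, 0) (42.2975, 37) (0, 37)]  |A|=1381.276
3. ⊥bis P4·P1 via (21.97,20.165): [(0, 36.989) (0, 0) (32.366, 0) (35.0833, 10.1232)]  |A|=812.6722
4. ⊥bis P4·P2 via (16.31,22.155): [(19.5716, 22.0016) (0, 22.922) (0, 0) (32.366, 0) (35.0833, 10.1232)]  |A|=675.0149
5. ⊥bis P4·P3 via (10.165,9.6): [(19.5716, 22.0016) (4.2455, 22.7223) (14.4956, 0) (32.366, 0) (35.0833, 10.1232)]  |A|=461.6708
6. ⊥bis P4·P5 via (32.18,22.36): [(19.5716, 22.0016) (4.2455, 22.7223) (14.4956, 0) (32.366, 0) (35.0833, 10.1232)]  |A|=461.6708
7. ⊥bis P4·P6 via (37.955,8.07): [(19.5716, 22.0016) (4.2455, 22.7223) (14.4956, 0) (32.366, 0) (35.0833, 10.1232)]  |A|=461.6708
8. ⊥bis P4·P7 via (26.945,14.945): [(26.5072, 16.6905) (19.5716, 22.0016) (4.2455, 22.7223) (14.4956, 0) (30.693, 0)]  |A|=395.3779
9. ⊥bis P4·P8 via (39.205,13.76): [(26.5072, 16.6905) (19.5716, 22.0016) (4.2455, 22.7223) (14.4956, 0) (30.693, 0)]  |A|=395.3779
10. canonical 5-gon: [(26.5072, 16.6905) (19.5716, 22.0016) (4.2455, 22.7223) (14.4956, 0) (30.693, 0)]
11. shoelace: 395.3779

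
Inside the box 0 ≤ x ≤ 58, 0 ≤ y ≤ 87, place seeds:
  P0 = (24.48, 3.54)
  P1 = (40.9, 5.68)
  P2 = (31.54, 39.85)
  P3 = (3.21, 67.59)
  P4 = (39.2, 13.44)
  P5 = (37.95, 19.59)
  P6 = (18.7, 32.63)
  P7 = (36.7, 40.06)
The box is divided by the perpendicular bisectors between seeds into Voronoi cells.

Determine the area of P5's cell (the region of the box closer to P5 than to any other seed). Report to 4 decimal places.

1. box [0,58]×[0,87]: [(0, 0) (58, 0) (58, 87) (0, 87)]
2. ⊥bis P5·P0 via (31.215,11.565): [(0, 37.7623) (44.9951, 0) (58, 0) (58, 87) (0, 87)]  |A|=4196.4412
3. ⊥bis P5·P1 via (39.425,12.635): [(0, 37.7623) (31.8534, 11.0292) (58, 16.5743) (58, 87) (0, 87)]  |A|=3908.0429
4. ⊥bis P5·P2 via (34.745,29.72): [(16.4715, 23.9385) (31.8534, 11.0292) (58, 16.5743) (58, 37.0776)]  |A|=637.1482
5. ⊥bis P5·P3 via (20.58,43.59): [(16.4715, 23.9385) (31.8534, 11.0292) (58, 16.5743) (58, 37.0776)]  |A|=637.1482
6. ⊥bis P5·P4 via (38.575,16.515): [(16.4715, 23.9385) (27.9018, 14.3456) (58, 20.4632) (58, 37.0776)]  |A|=524.3122
7. ⊥bis P5·P6 via (28.325,26.11): [(29.6862, 28.1195) (23.0909, 18.3832) (27.9018, 14.3456) (58, 20.4632) (58, 37.0776)]  |A|=473.7688
8. ⊥bis P5·P7 via (37.325,29.825): [(34.5392, 29.6549) (29.6862, 28.1195) (23.0909, 18.3832) (27.9018, 14.3456) (58, 20.4632) (58, 31.0875)]  |A|=403.503
9. canonical 6-gon: [(34.5392, 29.6549) (29.6862, 28.1195) (23.0909, 18.3832) (27.9018, 14.3456) (58, 20.4632) (58, 31.0875)]
10. shoelace: 403.503

Area of P5's cell: 403.5030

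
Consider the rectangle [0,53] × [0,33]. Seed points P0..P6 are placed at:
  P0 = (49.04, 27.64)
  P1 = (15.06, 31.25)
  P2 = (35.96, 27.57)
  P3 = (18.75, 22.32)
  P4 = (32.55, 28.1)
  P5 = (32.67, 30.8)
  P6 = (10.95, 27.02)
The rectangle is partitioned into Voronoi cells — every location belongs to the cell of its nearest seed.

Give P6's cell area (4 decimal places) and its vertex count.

Area of P6's cell: 291.5725 (4 vertices)

1. box [0,53]×[0,33]: [(0, 0) (53, 0) (53, 33) (0, 33)]
2. ⊥bis P6·P0 via (29.995,27.33): [(0, 0) (30.4399, 0) (29.9027, 33) (0, 33)]  |A|=995.6523
3. ⊥bis P6·P1 via (13.005,29.135): [(0, 0) (30.4399, 0) (30.2382, 12.3907) (9.0272, 33) (0, 33)]  |A|=780.5372
4. ⊥bis P6·P2 via (23.455,27.295): [(0, 0) (24.0552, 0) (23.6418, 18.7999) (9.0272, 33) (0, 33)]  |A|=680.3016
5. ⊥bis P6·P3 via (14.85,24.67): [(0, 0.0253) (15.8656, 26.3555) (9.0272, 33) (0, 33)]  |A|=291.5725
6. ⊥bis P6·P4 via (21.75,27.56): [(0, 0.0253) (15.8656, 26.3555) (9.0272, 33) (0, 33)]  |A|=291.5725
7. ⊥bis P6·P5 via (21.81,28.91): [(0, 0.0253) (15.8656, 26.3555) (9.0272, 33) (0, 33)]  |A|=291.5725
8. canonical 4-gon: [(0, 0.0253) (15.8656, 26.3555) (9.0272, 33) (0, 33)]
9. shoelace: 291.5725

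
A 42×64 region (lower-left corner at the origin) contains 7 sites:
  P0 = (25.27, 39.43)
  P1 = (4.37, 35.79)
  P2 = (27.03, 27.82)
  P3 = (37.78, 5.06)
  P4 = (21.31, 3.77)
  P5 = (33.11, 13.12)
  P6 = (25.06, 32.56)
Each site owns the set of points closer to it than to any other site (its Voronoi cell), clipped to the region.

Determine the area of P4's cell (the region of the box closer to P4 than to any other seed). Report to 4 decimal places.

Area of P4's cell: 445.9711

1. box [0,42]×[0,64]: [(0, 0) (42, 0) (42, 64) (0, 64)]
2. ⊥bis P4·P0 via (23.29,21.6): [(0, 24.1863) (0, 0) (42, 0) (42, 19.5223)]  |A|=917.8807
3. ⊥bis P4·P1 via (12.84,19.78): [(17.4963, 22.2434) (0, 12.9871) (0, 0) (42, 0) (42, 19.5223)]  |A|=819.908
4. ⊥bis P4·P2 via (24.17,15.795): [(11.1575, 18.8899) (0, 12.9871) (0, 0) (42, 0) (42, 11.5544)]  |A|=647.3214
5. ⊥bis P4·P3 via (29.545,4.415): [(28.7388, 14.7084) (11.1575, 18.8899) (0, 12.9871) (0, 0) (29.8908, 0)]  |A|=481.6557
6. ⊥bis P4·P5 via (27.21,8.445): [(29.4509, 5.617) (20.7396, 16.6109) (11.1575, 18.8899) (0, 12.9871) (0, 0) (29.8908, 0)]  |A|=445.9711
7. ⊥bis P4·P6 via (23.185,18.165): [(29.4509, 5.617) (20.7396, 16.6109) (11.1575, 18.8899) (0, 12.9871) (0, 0) (29.8908, 0)]  |A|=445.9711
8. canonical 6-gon: [(29.4509, 5.617) (20.7396, 16.6109) (11.1575, 18.8899) (0, 12.9871) (0, 0) (29.8908, 0)]
9. shoelace: 445.9711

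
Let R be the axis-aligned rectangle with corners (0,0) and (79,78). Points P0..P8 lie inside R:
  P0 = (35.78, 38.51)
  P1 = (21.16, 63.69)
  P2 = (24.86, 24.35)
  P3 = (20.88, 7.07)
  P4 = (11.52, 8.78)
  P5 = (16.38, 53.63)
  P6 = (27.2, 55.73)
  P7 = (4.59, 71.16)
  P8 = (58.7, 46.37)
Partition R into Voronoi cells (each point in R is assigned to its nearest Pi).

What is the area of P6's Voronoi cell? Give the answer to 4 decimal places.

1. box [0,79]×[0,78]: [(0, 0) (79, 0) (79, 78) (0, 78)]
2. ⊥bis P6·P0 via (31.49,47.12): [(0, 31.4299) (79, 70.7922) (79, 78) (0, 78)]  |A|=2124.2274
3. ⊥bis P6·P1 via (24.18,59.71): [(0, 41.3624) (0, 31.4299) (79, 70.7922) (79, 78) (48.284, 78)]  |A|=1239.7208
4. ⊥bis P6·P2 via (26.03,40.04): [(0.7424, 41.9257) (18.4195, 40.6075) (79, 70.7922) (79, 78) (48.284, 78)]  |A|=1142.7767
5. ⊥bis P6·P3 via (24.04,31.4): [(0.7424, 41.9257) (18.4195, 40.6075) (79, 70.7922) (79, 78) (48.284, 78)]  |A|=1142.7767
6. ⊥bis P6·P4 via (19.36,32.255): [(0.7424, 41.9257) (18.4195, 40.6075) (79, 70.7922) (79, 78) (48.284, 78)]  |A|=1142.7767
7. ⊥bis P6·P5 via (21.79,54.68): [(21.2459, 57.4836) (23.9832, 43.3797) (79, 70.7922) (79, 78) (48.284, 78)]  |A|=948.7245
8. ⊥bis P6·P7 via (15.895,63.445): [(21.2459, 57.4836) (23.9832, 43.3797) (79, 70.7922) (79, 78) (48.284, 78)]  |A|=948.7245
9. ⊥bis P6·P8 via (42.95,51.05): [(21.2459, 57.4836) (23.9832, 43.3797) (43.5708, 53.1394) (50.958, 78) (48.284, 78)]  |A|=472.4711
10. canonical 5-gon: [(21.2459, 57.4836) (23.9832, 43.3797) (43.5708, 53.1394) (50.958, 78) (48.284, 78)]
11. shoelace: 472.4711

Area of P6's cell: 472.4711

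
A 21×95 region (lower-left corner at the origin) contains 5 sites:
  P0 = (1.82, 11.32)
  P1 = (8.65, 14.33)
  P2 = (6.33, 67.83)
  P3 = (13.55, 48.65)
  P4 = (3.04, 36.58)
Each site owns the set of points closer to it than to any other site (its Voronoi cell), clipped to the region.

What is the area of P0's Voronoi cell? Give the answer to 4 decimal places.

1. box [0,21]×[0,95]: [(0, 0) (21, 0) (21, 95) (0, 95)]
2. ⊥bis P0·P1 via (5.235,12.825): [(0, 24.7038) (0, 0) (10.887, 0)]  |A|=134.475
3. ⊥bis P0·P2 via (4.075,39.575): [(0, 24.7038) (0, 0) (10.887, 0)]  |A|=134.475
4. ⊥bis P0·P3 via (7.685,29.985): [(0, 24.7038) (0, 0) (10.887, 0)]  |A|=134.475
5. ⊥bis P0·P4 via (2.43,23.95): [(0.2866, 24.0535) (0, 24.0674) (0, 0) (10.887, 0)]  |A|=134.3839
6. canonical 4-gon: [(0.2866, 24.0535) (0, 24.0674) (0, 0) (10.887, 0)]
7. shoelace: 134.3839

Area of P0's cell: 134.3839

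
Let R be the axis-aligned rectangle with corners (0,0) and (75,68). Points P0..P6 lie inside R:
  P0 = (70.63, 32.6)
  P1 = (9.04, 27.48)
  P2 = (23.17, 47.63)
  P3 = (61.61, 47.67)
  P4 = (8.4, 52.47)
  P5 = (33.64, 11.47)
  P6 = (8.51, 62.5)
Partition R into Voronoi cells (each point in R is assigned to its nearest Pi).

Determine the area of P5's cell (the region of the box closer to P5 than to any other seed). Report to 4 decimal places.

Area of P5's cell: 1161.8649

1. box [0,75]×[0,68]: [(0, 0) (75, 0) (75, 68) (0, 68)]
2. ⊥bis P5·P0 via (52.135,22.035): [(0, 0) (64.7222, 0) (25.8782, 68) (0, 68)]  |A|=3080.4114
3. ⊥bis P5·P1 via (21.34,19.475): [(8.6654, 0) (64.7222, 0) (38.519, 45.8711)]  |A|=1285.6937
4. ⊥bis P5·P2 via (28.405,29.55): [(27.779, 29.3687) (8.6654, 0) (64.7222, 0) (45.0835, 34.3792)]  |A|=1169.8163
5. ⊥bis P5·P3 via (47.625,29.57): [(42.4046, 33.6035) (27.779, 29.3687) (8.6654, 0) (64.7222, 0) (47.9933, 29.2854)]  |A|=1161.8649
6. ⊥bis P5·P4 via (21.02,31.97): [(42.4046, 33.6035) (27.779, 29.3687) (8.6654, 0) (64.7222, 0) (47.9933, 29.2854)]  |A|=1161.8649
7. ⊥bis P5·P6 via (21.075,36.985): [(42.4046, 33.6035) (27.779, 29.3687) (8.6654, 0) (64.7222, 0) (47.9933, 29.2854)]  |A|=1161.8649
8. canonical 5-gon: [(42.4046, 33.6035) (27.779, 29.3687) (8.6654, 0) (64.7222, 0) (47.9933, 29.2854)]
9. shoelace: 1161.8649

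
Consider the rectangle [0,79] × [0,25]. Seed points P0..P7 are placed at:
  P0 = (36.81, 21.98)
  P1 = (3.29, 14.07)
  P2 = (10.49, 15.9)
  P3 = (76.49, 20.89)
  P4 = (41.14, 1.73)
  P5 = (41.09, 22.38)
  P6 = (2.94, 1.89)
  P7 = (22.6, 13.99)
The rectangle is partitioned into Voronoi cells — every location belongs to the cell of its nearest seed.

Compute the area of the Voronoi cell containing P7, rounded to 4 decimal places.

Area of P7's cell: 337.3490

1. box [0,79]×[0,25]: [(0, 0) (79, 0) (79, 25) (0, 25)]
2. ⊥bis P7·P0 via (29.705,17.985): [(0, 0) (39.8176, 0) (25.7606, 25) (0, 25)]  |A|=819.7277
3. ⊥bis P7·P1 via (12.945,14.03): [(12.8869, 0) (39.8176, 0) (25.7606, 25) (12.9904, 25)]  |A|=496.2611
4. ⊥bis P7·P2 via (16.545,14.945): [(14.1879, 0) (39.8176, 0) (25.7606, 25) (18.1309, 25)]  |A|=415.7433
5. ⊥bis P7·P3 via (49.545,17.44): [(14.1879, 0) (39.8176, 0) (25.7606, 25) (18.1309, 25)]  |A|=415.7433
6. ⊥bis P7·P4 via (31.87,7.86): [(14.1879, 0) (26.6724, 0) (33.7768, 10.7435) (25.7606, 25) (18.1309, 25)]  |A|=345.1307
7. ⊥bis P7·P5 via (31.845,18.185): [(14.1879, 0) (26.6724, 0) (33.7768, 10.7435) (25.7606, 25) (18.1309, 25)]  |A|=345.1307
8. ⊥bis P7·P6 via (12.77,7.94): [(14.8955, 4.4865) (17.6568, 0) (26.6724, 0) (33.7768, 10.7435) (25.7606, 25) (18.1309, 25)]  |A|=337.349
9. canonical 6-gon: [(14.8955, 4.4865) (17.6568, 0) (26.6724, 0) (33.7768, 10.7435) (25.7606, 25) (18.1309, 25)]
10. shoelace: 337.349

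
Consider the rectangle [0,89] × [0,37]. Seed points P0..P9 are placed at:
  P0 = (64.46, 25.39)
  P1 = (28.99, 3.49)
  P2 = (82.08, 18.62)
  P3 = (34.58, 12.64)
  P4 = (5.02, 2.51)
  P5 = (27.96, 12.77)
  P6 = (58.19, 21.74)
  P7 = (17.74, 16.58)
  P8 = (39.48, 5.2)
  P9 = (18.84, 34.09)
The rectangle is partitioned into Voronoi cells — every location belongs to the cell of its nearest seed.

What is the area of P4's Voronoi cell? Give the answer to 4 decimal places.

Area of P4's cell: 206.6884

1. box [0,89]×[0,37]: [(0, 0) (89, 0) (89, 37) (0, 37)]
2. ⊥bis P4·P0 via (34.74,13.95): [(0, 0) (40.1097, 0) (25.8675, 37) (0, 37)]  |A|=1220.5777
3. ⊥bis P4·P1 via (17.005,3): [(0, 0) (17.1277, 0) (15.6149, 37) (0, 37)]  |A|=605.7378
4. ⊥bis P4·P2 via (43.55,10.565): [(0, 0) (17.1277, 0) (15.6149, 37) (0, 37)]  |A|=605.7378
5. ⊥bis P4·P3 via (19.8,7.575): [(0, 0) (17.1277, 0) (16.414, 17.4556) (9.7163, 37) (0, 37)]  |A|=548.0948
6. ⊥bis P4·P5 via (16.49,7.64): [(0, 0) (17.1277, 0) (16.848, 6.8395) (3.3586, 37) (0, 37)]  |A|=420.9098
7. ⊥bis P4·P6 via (31.605,12.125): [(0, 0) (17.1277, 0) (16.848, 6.8395) (3.3586, 37) (0, 37)]  |A|=420.9098
8. ⊥bis P4·P7 via (11.38,9.545): [(0, 19.8331) (0, 0) (17.1277, 0) (16.943, 4.5157)]  |A|=206.6884
9. ⊥bis P4·P8 via (22.25,3.855): [(0, 19.8331) (0, 0) (17.1277, 0) (16.943, 4.5157)]  |A|=206.6884
10. ⊥bis P4·P9 via (11.93,18.3): [(0, 19.8331) (0, 0) (17.1277, 0) (16.943, 4.5157)]  |A|=206.6884
11. canonical 4-gon: [(0, 19.8331) (0, 0) (17.1277, 0) (16.943, 4.5157)]
12. shoelace: 206.6884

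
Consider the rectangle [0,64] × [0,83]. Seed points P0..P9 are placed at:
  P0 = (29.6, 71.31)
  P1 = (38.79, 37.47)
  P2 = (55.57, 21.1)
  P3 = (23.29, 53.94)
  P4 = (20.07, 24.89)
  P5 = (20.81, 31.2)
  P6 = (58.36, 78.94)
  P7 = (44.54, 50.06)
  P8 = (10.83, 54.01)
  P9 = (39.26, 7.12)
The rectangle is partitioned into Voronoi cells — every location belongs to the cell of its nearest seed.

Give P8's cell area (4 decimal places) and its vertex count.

1. box [0,64]×[0,83]: [(0, 0) (64, 0) (64, 83) (0, 83)]
2. ⊥bis P8·P0 via (20.215,62.66): [(0, 0) (64, 0) (64, 15.1545) (1.468, 83) (0, 83)]  |A|=3190.7424
3. ⊥bis P8·P1 via (24.81,45.74): [(0, 3.8) (29.1101, 53.0091) (1.468, 83) (0, 83)]  |A|=1174.7724
4. ⊥bis P8·P2 via (33.2,37.555): [(0, 3.8) (29.1101, 53.0091) (1.468, 83) (0, 83)]  |A|=1174.7724
5. ⊥bis P8·P3 via (17.06,53.975): [(0, 3.8) (16.939, 32.4345) (17.1276, 66.0097) (1.468, 83) (0, 83)]  |A|=972.3887
6. ⊥bis P8·P4 via (15.45,39.45): [(0, 34.5476) (16.9811, 39.9358) (17.1276, 66.0097) (1.468, 83) (0, 83)]  |A|=648.3948
7. ⊥bis P8·P5 via (15.82,42.605): [(0, 35.6833) (16.999, 43.1209) (17.1276, 66.0097) (1.468, 83) (0, 83)]  |A|=611.7474
8. ⊥bis P8·P6 via (34.595,66.475): [(0, 35.6833) (16.999, 43.1209) (17.1276, 66.0097) (1.468, 83) (0, 83)]  |A|=611.7474
9. ⊥bis P8·P7 via (27.685,52.035): [(0, 35.6833) (16.999, 43.1209) (17.1276, 66.0097) (1.468, 83) (0, 83)]  |A|=611.7474
10. ⊥bis P8·P9 via (25.045,30.565): [(0, 35.6833) (16.999, 43.1209) (17.1276, 66.0097) (1.468, 83) (0, 83)]  |A|=611.7474
11. canonical 5-gon: [(0, 35.6833) (16.999, 43.1209) (17.1276, 66.0097) (1.468, 83) (0, 83)]
12. shoelace: 611.7474

Area of P8's cell: 611.7474 (5 vertices)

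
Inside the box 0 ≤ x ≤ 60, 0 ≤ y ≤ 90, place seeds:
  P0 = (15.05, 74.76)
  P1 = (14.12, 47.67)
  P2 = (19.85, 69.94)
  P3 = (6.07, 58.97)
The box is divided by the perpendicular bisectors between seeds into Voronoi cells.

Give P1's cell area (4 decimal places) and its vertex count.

Area of P1's cell: 3177.5388 (5 vertices)

1. box [0,60]×[0,90]: [(0, 0) (60, 0) (60, 90) (0, 90)]
2. ⊥bis P1·P0 via (14.585,61.215): [(0, 61.7157) (0, 0) (60, 0) (60, 59.6559)]  |A|=3641.1482
3. ⊥bis P1·P2 via (16.985,58.805): [(6.5457, 61.491) (0, 61.7157) (0, 0) (60, 0) (60, 47.7374)]  |A|=3322.6002
4. ⊥bis P1·P3 via (10.095,53.32): [(17.5797, 58.652) (0, 46.1284) (0, 0) (60, 0) (60, 47.7374)]  |A|=3177.5388
5. canonical 5-gon: [(17.5797, 58.652) (0, 46.1284) (0, 0) (60, 0) (60, 47.7374)]
6. shoelace: 3177.5388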